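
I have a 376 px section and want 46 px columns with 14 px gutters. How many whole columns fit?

6 columns: 6·46 + 5·14 = 346 px ≤ 376.
7 columns: 406 px > 376. So 6.

6 columns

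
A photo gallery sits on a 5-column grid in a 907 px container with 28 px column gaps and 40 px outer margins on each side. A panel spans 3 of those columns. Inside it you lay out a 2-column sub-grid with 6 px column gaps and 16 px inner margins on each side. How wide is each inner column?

223.5 px

Subtract both margins: 907 − 2·40 = 827 px.
827 − 4·28 = 715; ÷5 gives c = 143 px.
Span of 3: 3·143 + 2·28 = 429 + 56 = 485 px.
Inner content = 485 − 2·16 = 453 px.
2 columns + 1 column gap: 2d + 1·6 = 453.
2d = 453 − 6 = 447, so d = 223.5 px.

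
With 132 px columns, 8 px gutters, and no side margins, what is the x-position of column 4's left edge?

420 px

Each column+gutter stride is 140 px; with no margin, 3 of them is 420 px.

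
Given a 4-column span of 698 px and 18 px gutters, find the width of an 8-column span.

1414 px

4 columns + 3 gutters: 4c + 3·18 = 698.
4c = 698 − 54 = 644, so c = 161 px.
8 columns plus 7 gutters: 1288 + 126 = 1414 px.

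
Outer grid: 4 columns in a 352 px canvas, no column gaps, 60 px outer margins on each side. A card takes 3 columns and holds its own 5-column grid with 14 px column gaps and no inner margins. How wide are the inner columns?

23.6 px

Take off 120 px of margins, leaving 232 px.
With no column gaps, each column is 232/4 = 58 px.
3-column span = 3·58 = 174 px.
5d + 4·14 = 174 → 5d = 118 → d = 23.6 px.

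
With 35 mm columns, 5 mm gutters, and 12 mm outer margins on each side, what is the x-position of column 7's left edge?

Before column 7: the margin + 6 columns + 6 gutters.
Offset = 12 + 6·(35 + 5) = 12 + 240 = 252 mm.

252 mm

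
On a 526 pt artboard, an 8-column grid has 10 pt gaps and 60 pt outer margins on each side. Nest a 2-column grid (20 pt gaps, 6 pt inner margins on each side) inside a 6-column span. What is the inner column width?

135 pt

Outer content = 526 − 2·60 = 406 pt.
Subtracting 7 gaps of 10 leaves 336 for 8 columns, so c = 42 pt.
6-column span = 6·42 + 5·10 = 302 pt.
Inner content = 302 − 2·6 = 290 pt.
290 − 1·20 = 270; ÷2 gives d = 135 pt.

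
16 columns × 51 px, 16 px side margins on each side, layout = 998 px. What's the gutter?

Take off 32 px of margins, leaving 966 px.
Columns use 816 px, leaving 150 px across 15 gutters = 10 px each.

10 px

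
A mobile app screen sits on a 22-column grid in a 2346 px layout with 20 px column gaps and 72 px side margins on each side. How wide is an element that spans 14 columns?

Subtract both margins: 2346 − 2·72 = 2202 px.
Subtracting 21 column gaps of 20 leaves 1782 for 22 columns, so c = 81 px.
14-column span = 14·81 + 13·20 = 1394 px.

1394 px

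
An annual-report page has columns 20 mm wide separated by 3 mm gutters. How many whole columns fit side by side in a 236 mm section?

10 columns

10 columns: 10·20 + 9·3 = 227 mm ≤ 236.
11 columns: 250 mm > 236. So 10.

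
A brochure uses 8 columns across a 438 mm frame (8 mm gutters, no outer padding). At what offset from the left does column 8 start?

Subtracting 7 gutters of 8 leaves 382 for 8 columns, so c = 47.75 mm.
Before column 8: 7 columns + 7 gutters.
Offset = 7·(47.75 + 8) = 7·55.75 = 390.25 mm.

390.25 mm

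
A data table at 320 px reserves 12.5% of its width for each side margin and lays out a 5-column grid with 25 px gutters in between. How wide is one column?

28 px

Margins: 12.5% × 320 = 40 px each, so content = 320 − 80 = 240 px.
Subtracting 4 gutters of 25 leaves 140 for 5 columns, so c = 28 px.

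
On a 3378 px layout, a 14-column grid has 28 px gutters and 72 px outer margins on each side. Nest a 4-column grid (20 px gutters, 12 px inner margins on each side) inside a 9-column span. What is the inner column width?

496.25 px

Subtract both margins: 3378 − 2·72 = 3234 px.
3234 − 13·28 = 2870; ÷14 gives c = 205 px.
Span of 9: 9·205 + 8·28 = 1845 + 224 = 2069 px.
Inner content = 2069 − 2·12 = 2045 px.
4 columns + 3 gutters: 4d + 3·20 = 2045.
4d = 2045 − 60 = 1985, so d = 496.25 px.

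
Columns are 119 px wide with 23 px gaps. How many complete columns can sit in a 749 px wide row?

Each extra column adds 119 + 23 = 142 px.
(749 + 23) / 142 = 5.44, so 5 columns fit.

5 columns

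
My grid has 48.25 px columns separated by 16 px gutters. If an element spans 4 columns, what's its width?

4-column span = 4·48.25 + 3·16 = 241 px.

241 px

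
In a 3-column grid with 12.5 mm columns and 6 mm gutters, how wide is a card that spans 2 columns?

31 mm

Span of 2: 2·12.5 + 1·6 = 25 + 6 = 31 mm.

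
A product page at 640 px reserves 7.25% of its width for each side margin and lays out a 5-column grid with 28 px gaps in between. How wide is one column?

87.04 px

Margins: 7.25% × 640 = 46.4 px each, so content = 640 − 92.8 = 547.2 px.
547.2 − 4·28 = 435.2; ÷5 gives c = 87.04 px.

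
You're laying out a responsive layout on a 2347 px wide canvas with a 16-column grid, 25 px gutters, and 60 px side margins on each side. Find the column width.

Content width = 2347 − 2·60 = 2227 px.
16c + 15·25 = 2227 → 16c = 1852 → c = 115.75 px.

115.75 px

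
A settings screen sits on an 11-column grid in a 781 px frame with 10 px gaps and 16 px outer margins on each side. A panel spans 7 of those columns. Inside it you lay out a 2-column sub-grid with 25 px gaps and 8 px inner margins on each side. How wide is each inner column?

216 px

Outer content = 781 − 2·16 = 749 px.
749 − 10·10 = 649; ÷11 gives c = 59 px.
7 columns plus 6 gaps: 413 + 60 = 473 px.
Inner content = 473 − 2·8 = 457 px.
2d + 1·25 = 457 → 2d = 432 → d = 216 px.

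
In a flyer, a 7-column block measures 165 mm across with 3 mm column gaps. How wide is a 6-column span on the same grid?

165 − 6·3 = 147; ÷7 gives c = 21 mm.
6 columns plus 5 column gaps: 126 + 15 = 141 mm.

141 mm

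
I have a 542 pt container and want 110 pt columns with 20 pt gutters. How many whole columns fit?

4 columns: 4·110 + 3·20 = 500 pt ≤ 542.
5 columns: 630 pt > 542. So 4.

4 columns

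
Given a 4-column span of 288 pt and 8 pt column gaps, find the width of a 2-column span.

140 pt

Subtracting 3 column gaps of 8 leaves 264 for 4 columns, so c = 66 pt.
2-column span = 2·66 + 1·8 = 140 pt.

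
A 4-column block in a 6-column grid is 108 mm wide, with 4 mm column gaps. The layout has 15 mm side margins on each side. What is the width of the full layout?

194 mm

4 columns + 3 column gaps: 4c + 3·4 = 108.
4c = 108 − 12 = 96, so c = 24 mm.
Layout = 2·15 + 6·24 + 5·4 = 30 + 144 + 20 = 194 mm.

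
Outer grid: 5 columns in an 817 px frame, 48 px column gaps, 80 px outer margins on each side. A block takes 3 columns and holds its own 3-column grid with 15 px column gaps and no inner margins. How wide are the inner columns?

115 px

Subtract both margins: 817 − 2·80 = 657 px.
5 columns + 4 column gaps: 5c + 4·48 = 657.
5c = 657 − 192 = 465, so c = 93 px.
Span of 3: 3·93 + 2·48 = 279 + 96 = 375 px.
3d + 2·15 = 375 → 3d = 345 → d = 115 px.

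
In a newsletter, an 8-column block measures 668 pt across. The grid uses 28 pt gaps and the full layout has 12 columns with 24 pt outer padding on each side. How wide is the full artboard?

668 − 7·28 = 472; ÷8 gives c = 59 pt.
Total width: 2·24 + 12·59 + 11·28 = 1064 pt.

1064 pt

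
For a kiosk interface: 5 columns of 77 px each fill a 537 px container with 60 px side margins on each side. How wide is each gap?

Subtract both margins: 537 − 2·60 = 417 px.
5 columns take 5·77 = 385 px; remaining 32 splits into 4 gaps.
g = 32 / 4 = 8 px.

8 px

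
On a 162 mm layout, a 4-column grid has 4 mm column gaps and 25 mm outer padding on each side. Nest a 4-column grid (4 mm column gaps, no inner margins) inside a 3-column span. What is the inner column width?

Subtract both margins: 162 − 2·25 = 112 mm.
4c + 3·4 = 112 → 4c = 100 → c = 25 mm.
3-column span = 3·25 + 2·4 = 83 mm.
Subtracting 3 column gaps of 4 leaves 71 for 4 columns, so d = 17.75 mm.

17.75 mm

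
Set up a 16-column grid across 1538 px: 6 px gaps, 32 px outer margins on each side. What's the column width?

86.5 px

Take off 64 px of margins, leaving 1474 px.
16c + 15·6 = 1474 → 16c = 1384 → c = 86.5 px.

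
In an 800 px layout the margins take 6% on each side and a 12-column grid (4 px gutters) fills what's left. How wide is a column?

800 × (1 − 2·6%) = 800 × 88% = 704 px for the columns.
704 − 11·4 = 660; ÷12 gives c = 55 px.

55 px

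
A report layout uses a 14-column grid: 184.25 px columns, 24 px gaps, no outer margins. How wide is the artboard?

Artboard = 14·184.25 + 13·24 = 2579.5 + 312 = 2891.5 px.

2891.5 px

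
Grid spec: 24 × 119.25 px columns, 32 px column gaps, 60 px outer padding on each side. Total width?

Artboard = 2·60 + 24·119.25 + 23·32 = 120 + 2862 + 736 = 3718 px.

3718 px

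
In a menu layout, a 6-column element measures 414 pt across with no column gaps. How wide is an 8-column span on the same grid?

6c = 414 → c = 69 pt.
8-column span = 8·69 = 552 pt.

552 pt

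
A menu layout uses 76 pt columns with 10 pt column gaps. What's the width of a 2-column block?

162 pt

2 columns plus 1 column gap: 152 + 10 = 162 pt.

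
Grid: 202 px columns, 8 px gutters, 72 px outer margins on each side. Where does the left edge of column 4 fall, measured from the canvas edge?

702 px

Before column 4: the margin + 3 columns + 3 gutters.
Offset = 72 + 3·(202 + 8) = 72 + 630 = 702 px.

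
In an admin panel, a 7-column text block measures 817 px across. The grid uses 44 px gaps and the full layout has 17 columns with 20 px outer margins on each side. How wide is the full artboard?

7 columns + 6 gaps: 7c + 6·44 = 817.
7c = 817 − 264 = 553, so c = 79 px.
Total width: 2·20 + 17·79 + 16·44 = 2087 px.

2087 px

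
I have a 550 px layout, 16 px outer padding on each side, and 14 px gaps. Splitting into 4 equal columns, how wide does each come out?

Inside the margins: 550 − 32 = 518 px.
518 − 3·14 = 476; ÷4 gives c = 119 px.

119 px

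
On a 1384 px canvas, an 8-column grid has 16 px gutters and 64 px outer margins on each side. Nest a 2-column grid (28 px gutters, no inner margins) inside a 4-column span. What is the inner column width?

296 px

Subtract both margins: 1384 − 2·64 = 1256 px.
Subtracting 7 gutters of 16 leaves 1144 for 8 columns, so c = 143 px.
4 columns plus 3 gutters: 572 + 48 = 620 px.
2 columns + 1 gutter: 2d + 1·28 = 620.
2d = 620 − 28 = 592, so d = 296 px.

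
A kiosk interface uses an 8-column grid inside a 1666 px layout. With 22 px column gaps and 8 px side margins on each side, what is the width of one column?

Take off 16 px of margins, leaving 1650 px.
8c + 7·22 = 1650 → 8c = 1496 → c = 187 px.

187 px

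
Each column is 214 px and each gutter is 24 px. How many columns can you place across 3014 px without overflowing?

12 columns

Each extra column adds 214 + 24 = 238 px.
(3014 + 24) / 238 = 12.76, so 12 columns fit.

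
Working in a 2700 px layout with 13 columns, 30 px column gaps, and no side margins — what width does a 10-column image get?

2070 px

2700 − 12·30 = 2340; ÷13 gives c = 180 px.
10 columns plus 9 column gaps: 1800 + 270 = 2070 px.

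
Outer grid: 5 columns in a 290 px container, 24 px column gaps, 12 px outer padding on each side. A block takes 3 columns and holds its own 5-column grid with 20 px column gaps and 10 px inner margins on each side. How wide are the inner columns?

10 px

Outer content = 290 − 2·12 = 266 px.
Subtracting 4 column gaps of 24 leaves 170 for 5 columns, so c = 34 px.
Span of 3: 3·34 + 2·24 = 102 + 48 = 150 px.
Inner content = 150 − 2·10 = 130 px.
5 columns + 4 column gaps: 5d + 4·20 = 130.
5d = 130 − 80 = 50, so d = 10 px.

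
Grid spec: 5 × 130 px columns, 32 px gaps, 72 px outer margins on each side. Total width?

922 px

Artboard = 2·72 + 5·130 + 4·32 = 144 + 650 + 128 = 922 px.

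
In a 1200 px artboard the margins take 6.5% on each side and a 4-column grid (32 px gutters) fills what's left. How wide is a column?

Margins: 6.5% × 1200 = 78 px each, so content = 1200 − 156 = 1044 px.
Subtracting 3 gutters of 32 leaves 948 for 4 columns, so c = 237 px.

237 px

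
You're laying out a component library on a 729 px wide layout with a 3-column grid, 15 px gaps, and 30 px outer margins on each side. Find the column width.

213 px

Take off 60 px of margins, leaving 669 px.
669 − 2·15 = 639; ÷3 gives c = 213 px.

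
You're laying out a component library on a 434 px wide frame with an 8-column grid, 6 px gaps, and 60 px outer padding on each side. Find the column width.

34 px

Content width = 434 − 2·60 = 314 px.
8 columns + 7 gaps: 8c + 7·6 = 314.
8c = 314 − 42 = 272, so c = 34 px.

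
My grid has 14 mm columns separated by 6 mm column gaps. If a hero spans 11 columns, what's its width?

Span of 11: 11·14 + 10·6 = 154 + 60 = 214 mm.

214 mm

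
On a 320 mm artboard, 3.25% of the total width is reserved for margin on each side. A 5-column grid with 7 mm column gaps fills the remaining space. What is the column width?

54.24 mm

320 × (1 − 2·3.25%) = 320 × 93.5% = 299.2 mm for the columns.
299.2 − 4·7 = 271.2; ÷5 gives c = 54.24 mm.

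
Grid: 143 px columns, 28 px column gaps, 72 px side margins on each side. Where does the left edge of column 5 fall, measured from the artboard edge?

756 px

Each column+gutter stride is 171 px; 4 of them past the 72 px margin is 72 + 684 = 756 px.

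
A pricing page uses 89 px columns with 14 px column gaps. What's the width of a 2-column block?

192 px

2 columns plus 1 column gap: 178 + 14 = 192 px.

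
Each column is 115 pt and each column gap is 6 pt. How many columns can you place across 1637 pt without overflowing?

13 columns: 13·115 + 12·6 = 1567 pt ≤ 1637.
14 columns: 1688 pt > 1637. So 13.

13 columns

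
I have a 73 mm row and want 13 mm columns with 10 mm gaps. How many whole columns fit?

k columns need k·13 + (k−1)·10 = k·23 − 10.
k·23 − 10 ≤ 73 → k ≤ 83 / 23 ≈ 3.61, so k = 3.

3 columns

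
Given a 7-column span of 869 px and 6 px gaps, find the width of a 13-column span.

1619 px

7 columns + 6 gaps: 7c + 6·6 = 869.
7c = 869 − 36 = 833, so c = 119 px.
13 columns plus 12 gaps: 1547 + 72 = 1619 px.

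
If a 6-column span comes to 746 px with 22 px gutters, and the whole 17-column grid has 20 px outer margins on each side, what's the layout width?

2194 px

6 columns + 5 gutters: 6c + 5·22 = 746.
6c = 746 − 110 = 636, so c = 106 px.
Adding margins, columns and gutters: 40 + 1802 + 352 = 2194 px.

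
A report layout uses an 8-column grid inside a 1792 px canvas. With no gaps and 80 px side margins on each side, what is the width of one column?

204 px

Take off 160 px of margins, leaving 1632 px.
1632 / 8 = 204 px per column.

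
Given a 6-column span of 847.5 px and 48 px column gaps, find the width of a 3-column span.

399.75 px

6 columns + 5 column gaps: 6c + 5·48 = 847.5.
6c = 847.5 − 240 = 607.5, so c = 101.25 px.
3-column span = 3·101.25 + 2·48 = 399.75 px.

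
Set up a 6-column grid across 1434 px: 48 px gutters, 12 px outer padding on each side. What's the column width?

Content width = 1434 − 2·12 = 1410 px.
6 columns + 5 gutters: 6c + 5·48 = 1410.
6c = 1410 − 240 = 1170, so c = 195 px.

195 px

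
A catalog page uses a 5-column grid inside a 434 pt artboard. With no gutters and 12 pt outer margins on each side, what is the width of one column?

82 pt

Take off 24 pt of margins, leaving 410 pt.
With no gutters, each column is 410/5 = 82 pt.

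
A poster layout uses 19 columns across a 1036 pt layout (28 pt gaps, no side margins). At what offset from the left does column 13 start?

672 pt

19 columns + 18 gaps: 19c + 18·28 = 1036.
19c = 1036 − 504 = 532, so c = 28 pt.
No margin, so column 13 starts at 12·(column + gutter) = 12·56 = 672 pt.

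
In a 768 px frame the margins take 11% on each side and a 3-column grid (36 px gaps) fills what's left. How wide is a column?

175.68 px

Each margin = 11% of 768 = 84.48 px; content = 768 − 2·84.48 = 599.04 px.
3 columns + 2 gaps: 3c + 2·36 = 599.04.
3c = 599.04 − 72 = 527.04, so c = 175.68 px.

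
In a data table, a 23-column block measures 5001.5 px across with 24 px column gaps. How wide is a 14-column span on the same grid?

Subtracting 22 column gaps of 24 leaves 4473.5 for 23 columns, so c = 194.5 px.
Span of 14: 14·194.5 + 13·24 = 2723 + 312 = 3035 px.

3035 px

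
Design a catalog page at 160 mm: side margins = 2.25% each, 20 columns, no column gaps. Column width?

7.64 mm

160 × (1 − 2·2.25%) = 160 × 95.5% = 152.8 mm for the columns.
20c = 152.8 → c = 7.64 mm.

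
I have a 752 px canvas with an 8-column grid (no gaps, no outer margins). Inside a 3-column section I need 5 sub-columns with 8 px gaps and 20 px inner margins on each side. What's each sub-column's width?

42 px

8c = 752 → c = 94 px.
3-column span = 3·94 = 282 px.
Inner content = 282 − 2·20 = 242 px.
Subtracting 4 gaps of 8 leaves 210 for 5 columns, so d = 42 px.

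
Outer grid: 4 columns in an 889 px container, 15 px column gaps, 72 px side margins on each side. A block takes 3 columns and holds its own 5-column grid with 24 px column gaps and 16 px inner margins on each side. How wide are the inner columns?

85.4 px

Subtract both margins: 889 − 2·72 = 745 px.
4 columns + 3 column gaps: 4c + 3·15 = 745.
4c = 745 − 45 = 700, so c = 175 px.
Span of 3: 3·175 + 2·15 = 525 + 30 = 555 px.
Inner content = 555 − 2·16 = 523 px.
Subtracting 4 column gaps of 24 leaves 427 for 5 columns, so d = 85.4 px.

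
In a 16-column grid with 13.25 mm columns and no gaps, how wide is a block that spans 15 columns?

198.75 mm

15-column span = 15·13.25 = 198.75 mm.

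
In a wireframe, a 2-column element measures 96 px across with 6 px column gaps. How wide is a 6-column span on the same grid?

300 px

2c + 1·6 = 96 → 2c = 90 → c = 45 px.
6 columns plus 5 column gaps: 270 + 30 = 300 px.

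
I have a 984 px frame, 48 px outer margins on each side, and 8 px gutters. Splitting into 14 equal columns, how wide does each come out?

Take off 96 px of margins, leaving 888 px.
14c + 13·8 = 888 → 14c = 784 → c = 56 px.

56 px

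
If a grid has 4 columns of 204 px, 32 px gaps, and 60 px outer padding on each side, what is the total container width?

Adding margins, columns and gutters: 120 + 816 + 96 = 1032 px.

1032 px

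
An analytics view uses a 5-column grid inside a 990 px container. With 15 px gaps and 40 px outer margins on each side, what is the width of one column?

Content width = 990 − 2·40 = 910 px.
5 columns + 4 gaps: 5c + 4·15 = 910.
5c = 910 − 60 = 850, so c = 170 px.

170 px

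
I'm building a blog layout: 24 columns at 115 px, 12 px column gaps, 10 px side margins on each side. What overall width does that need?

3056 px

Total width: 2·10 + 24·115 + 23·12 = 3056 px.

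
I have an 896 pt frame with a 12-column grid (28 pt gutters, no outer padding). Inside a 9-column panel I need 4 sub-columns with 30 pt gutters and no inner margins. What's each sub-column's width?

896 − 11·28 = 588; ÷12 gives c = 49 pt.
9-column span = 9·49 + 8·28 = 665 pt.
Subtracting 3 gutters of 30 leaves 575 for 4 columns, so d = 143.75 pt.

143.75 pt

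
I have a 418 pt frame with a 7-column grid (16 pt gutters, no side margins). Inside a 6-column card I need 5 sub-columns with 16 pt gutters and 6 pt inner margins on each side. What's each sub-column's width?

Subtracting 6 gutters of 16 leaves 322 for 7 columns, so c = 46 pt.
Span of 6: 6·46 + 5·16 = 276 + 80 = 356 pt.
Inner content = 356 − 2·6 = 344 pt.
Subtracting 4 gutters of 16 leaves 280 for 5 columns, so d = 56 pt.

56 pt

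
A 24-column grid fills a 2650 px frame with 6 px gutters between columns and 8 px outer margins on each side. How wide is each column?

104 px

Take off 16 px of margins, leaving 2634 px.
24 columns + 23 gutters: 24c + 23·6 = 2634.
24c = 2634 − 138 = 2496, so c = 104 px.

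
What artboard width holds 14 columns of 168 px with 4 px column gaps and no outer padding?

2404 px

Artboard = 14·168 + 13·4 = 2352 + 52 = 2404 px.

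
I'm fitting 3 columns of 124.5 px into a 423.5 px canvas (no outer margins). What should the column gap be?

25 px

3 columns take 3·124.5 = 373.5 px; remaining 50 splits into 2 column gaps.
g = 50 / 2 = 25 px.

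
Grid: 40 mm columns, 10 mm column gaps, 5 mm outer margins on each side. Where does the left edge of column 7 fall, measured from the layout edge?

305 mm

Column 7 starts at margin + 6·(column + gutter) = 5 + 6·50 = 305 mm.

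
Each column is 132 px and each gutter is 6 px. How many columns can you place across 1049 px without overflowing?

7 columns

k columns need k·132 + (k−1)·6 = k·138 − 6.
k·138 − 6 ≤ 1049 → k ≤ 1055 / 138 ≈ 7.64, so k = 7.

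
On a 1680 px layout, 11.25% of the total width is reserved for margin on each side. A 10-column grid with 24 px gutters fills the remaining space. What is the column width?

108.6 px

Margins: 11.25% × 1680 = 189 px each, so content = 1680 − 378 = 1302 px.
10 columns + 9 gutters: 10c + 9·24 = 1302.
10c = 1302 − 216 = 1086, so c = 108.6 px.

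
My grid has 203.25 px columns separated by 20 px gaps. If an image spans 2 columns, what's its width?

2 columns plus 1 gap: 406.5 + 20 = 426.5 px.

426.5 px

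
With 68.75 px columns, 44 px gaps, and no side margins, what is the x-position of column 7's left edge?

Each column+gutter stride is 112.75 px; with no margin, 6 of them is 676.5 px.

676.5 px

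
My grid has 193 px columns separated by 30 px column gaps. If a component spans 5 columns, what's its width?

Span of 5: 5·193 + 4·30 = 965 + 120 = 1085 px.

1085 px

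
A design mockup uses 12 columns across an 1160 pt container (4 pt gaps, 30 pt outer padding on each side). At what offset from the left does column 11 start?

950 pt

Content = 1160 − 2·30 = 1100 pt.
12 columns + 11 gaps: 12c + 11·4 = 1100.
12c = 1100 − 44 = 1056, so c = 88 pt.
Each column+gutter stride is 92 pt; 10 of them past the 30 pt margin is 30 + 920 = 950 pt.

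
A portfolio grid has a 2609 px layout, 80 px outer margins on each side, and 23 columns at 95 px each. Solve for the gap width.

Inside the margins: 2609 − 160 = 2449 px.
23 columns take 23·95 = 2185 px; remaining 264 splits into 22 gaps.
g = 264 / 22 = 12 px.

12 px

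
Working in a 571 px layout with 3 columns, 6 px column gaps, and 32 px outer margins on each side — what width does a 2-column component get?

336 px

Subtract both margins: 571 − 2·32 = 507 px.
3c + 2·6 = 507 → 3c = 495 → c = 165 px.
2 columns plus 1 column gap: 330 + 6 = 336 px.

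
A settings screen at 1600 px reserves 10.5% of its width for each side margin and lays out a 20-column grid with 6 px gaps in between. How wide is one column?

57.5 px

Each margin = 10.5% of 1600 = 168 px; content = 1600 − 2·168 = 1264 px.
20c + 19·6 = 1264 → 20c = 1150 → c = 57.5 px.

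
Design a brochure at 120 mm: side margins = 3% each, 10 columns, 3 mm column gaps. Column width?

120 × (1 − 2·3%) = 120 × 94% = 112.8 mm for the columns.
10c + 9·3 = 112.8 → 10c = 85.8 → c = 8.58 mm.

8.58 mm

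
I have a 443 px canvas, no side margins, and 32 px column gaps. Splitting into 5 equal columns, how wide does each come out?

5 columns + 4 column gaps: 5c + 4·32 = 443.
5c = 443 − 128 = 315, so c = 63 px.

63 px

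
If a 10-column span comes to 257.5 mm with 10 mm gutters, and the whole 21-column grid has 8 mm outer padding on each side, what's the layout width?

10c + 9·10 = 257.5 → 10c = 167.5 → c = 16.75 mm.
Total width: 2·8 + 21·16.75 + 20·10 = 567.75 mm.

567.75 mm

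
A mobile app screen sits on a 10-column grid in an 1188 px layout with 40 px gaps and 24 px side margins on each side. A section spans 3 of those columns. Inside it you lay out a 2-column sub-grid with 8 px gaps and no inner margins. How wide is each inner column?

Subtract both margins: 1188 − 2·24 = 1140 px.
Subtracting 9 gaps of 40 leaves 780 for 10 columns, so c = 78 px.
Span of 3: 3·78 + 2·40 = 234 + 80 = 314 px.
2d + 1·8 = 314 → 2d = 306 → d = 153 px.

153 px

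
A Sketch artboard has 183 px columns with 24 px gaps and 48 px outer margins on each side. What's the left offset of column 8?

1497 px

Each column+gutter stride is 207 px; 7 of them past the 48 px margin is 48 + 1449 = 1497 px.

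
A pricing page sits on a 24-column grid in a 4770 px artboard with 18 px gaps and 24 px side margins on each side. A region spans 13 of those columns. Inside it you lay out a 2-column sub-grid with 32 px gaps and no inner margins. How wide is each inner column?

Subtract both margins: 4770 − 2·24 = 4722 px.
24 columns + 23 gaps: 24c + 23·18 = 4722.
24c = 4722 − 414 = 4308, so c = 179.5 px.
13 columns plus 12 gaps: 2333.5 + 216 = 2549.5 px.
2549.5 − 1·32 = 2517.5; ÷2 gives d = 1258.75 px.

1258.75 px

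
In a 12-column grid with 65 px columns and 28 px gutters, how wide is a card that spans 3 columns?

Span of 3: 3·65 + 2·28 = 195 + 56 = 251 px.

251 px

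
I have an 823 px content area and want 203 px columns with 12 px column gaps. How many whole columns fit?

3 columns

Each extra column adds 203 + 12 = 215 px.
(823 + 12) / 215 = 3.88, so 3 columns fit.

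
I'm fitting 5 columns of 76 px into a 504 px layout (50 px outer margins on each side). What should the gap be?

6 px

Take off 100 px of margins, leaving 404 px.
5 columns take 5·76 = 380 px; remaining 24 splits into 4 gaps.
g = 24 / 4 = 6 px.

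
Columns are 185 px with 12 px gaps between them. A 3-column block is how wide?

3 columns plus 2 gaps: 555 + 24 = 579 px.

579 px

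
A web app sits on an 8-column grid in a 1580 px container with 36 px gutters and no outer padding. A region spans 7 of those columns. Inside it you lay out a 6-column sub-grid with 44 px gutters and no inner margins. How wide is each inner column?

Subtracting 7 gutters of 36 leaves 1328 for 8 columns, so c = 166 px.
Span of 7: 7·166 + 6·36 = 1162 + 216 = 1378 px.
6 columns + 5 gutters: 6d + 5·44 = 1378.
6d = 1378 − 220 = 1158, so d = 193 px.

193 px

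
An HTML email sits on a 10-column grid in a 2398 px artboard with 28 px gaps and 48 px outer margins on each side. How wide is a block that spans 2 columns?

Take off 96 px of margins, leaving 2302 px.
10c + 9·28 = 2302 → 10c = 2050 → c = 205 px.
Span of 2: 2·205 + 1·28 = 410 + 28 = 438 px.

438 px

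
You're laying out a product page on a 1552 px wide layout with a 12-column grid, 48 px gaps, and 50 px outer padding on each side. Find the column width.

Take off 100 px of margins, leaving 1452 px.
12 columns + 11 gaps: 12c + 11·48 = 1452.
12c = 1452 − 528 = 924, so c = 77 px.

77 px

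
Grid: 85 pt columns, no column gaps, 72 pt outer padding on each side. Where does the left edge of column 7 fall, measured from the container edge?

Before column 7: the margin + 6 columns + 6 column gaps.
Offset = 72 + 6·(85 + 0) = 72 + 510 = 582 pt.

582 pt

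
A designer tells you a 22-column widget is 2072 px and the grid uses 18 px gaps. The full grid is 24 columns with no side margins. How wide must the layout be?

2262 px

22c + 21·18 = 2072 → 22c = 1694 → c = 77 px.
Layout = 24·77 + 23·18 = 1848 + 414 = 2262 px.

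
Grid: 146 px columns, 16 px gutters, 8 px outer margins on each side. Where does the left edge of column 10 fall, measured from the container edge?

1466 px

Before column 10: the margin + 9 columns + 9 gutters.
Offset = 8 + 9·(146 + 16) = 8 + 1458 = 1466 px.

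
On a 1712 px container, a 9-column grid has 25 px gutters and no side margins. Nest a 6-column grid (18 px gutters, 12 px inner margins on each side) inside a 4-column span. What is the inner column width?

105.5 px

9c + 8·25 = 1712 → 9c = 1512 → c = 168 px.
4 columns plus 3 gutters: 672 + 75 = 747 px.
Inner content = 747 − 2·12 = 723 px.
Subtracting 5 gutters of 18 leaves 633 for 6 columns, so d = 105.5 px.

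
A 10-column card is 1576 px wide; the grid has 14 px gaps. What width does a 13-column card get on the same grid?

2053 px

Subtracting 9 gaps of 14 leaves 1450 for 10 columns, so c = 145 px.
13-column span = 13·145 + 12·14 = 2053 px.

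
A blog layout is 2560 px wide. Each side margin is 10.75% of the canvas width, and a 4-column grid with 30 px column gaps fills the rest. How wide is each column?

Each margin = 10.75% of 2560 = 275.2 px; content = 2560 − 2·275.2 = 2009.6 px.
4 columns + 3 column gaps: 4c + 3·30 = 2009.6.
4c = 2009.6 − 90 = 1919.6, so c = 479.9 px.

479.9 px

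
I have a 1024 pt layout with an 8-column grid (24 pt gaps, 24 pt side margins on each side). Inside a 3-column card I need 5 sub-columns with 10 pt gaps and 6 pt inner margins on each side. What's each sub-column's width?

Inside the margins: 1024 − 48 = 976 pt.
Subtracting 7 gaps of 24 leaves 808 for 8 columns, so c = 101 pt.
Span of 3: 3·101 + 2·24 = 303 + 48 = 351 pt.
Inner content = 351 − 2·6 = 339 pt.
5 columns + 4 gaps: 5d + 4·10 = 339.
5d = 339 − 40 = 299, so d = 59.8 pt.

59.8 pt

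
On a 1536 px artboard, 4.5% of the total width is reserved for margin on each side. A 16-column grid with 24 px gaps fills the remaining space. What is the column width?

64.86 px

Margins: 4.5% × 1536 = 69.12 px each, so content = 1536 − 138.24 = 1397.76 px.
16c + 15·24 = 1397.76 → 16c = 1037.76 → c = 64.86 px.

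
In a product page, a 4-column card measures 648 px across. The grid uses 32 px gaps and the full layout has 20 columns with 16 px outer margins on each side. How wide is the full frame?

3400 px

4 columns + 3 gaps: 4c + 3·32 = 648.
4c = 648 − 96 = 552, so c = 138 px.
Total width: 2·16 + 20·138 + 19·32 = 3400 px.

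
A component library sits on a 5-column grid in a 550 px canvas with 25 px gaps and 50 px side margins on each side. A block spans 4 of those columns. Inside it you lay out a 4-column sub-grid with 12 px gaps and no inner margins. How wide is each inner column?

Outer content = 550 − 2·50 = 450 px.
Subtracting 4 gaps of 25 leaves 350 for 5 columns, so c = 70 px.
Span of 4: 4·70 + 3·25 = 280 + 75 = 355 px.
4d + 3·12 = 355 → 4d = 319 → d = 79.75 px.

79.75 px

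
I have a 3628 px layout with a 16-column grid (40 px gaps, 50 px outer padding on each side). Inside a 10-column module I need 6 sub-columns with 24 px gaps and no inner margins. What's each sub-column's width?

Subtract both margins: 3628 − 2·50 = 3528 px.
3528 − 15·40 = 2928; ÷16 gives c = 183 px.
10 columns plus 9 gaps: 1830 + 360 = 2190 px.
6d + 5·24 = 2190 → 6d = 2070 → d = 345 px.

345 px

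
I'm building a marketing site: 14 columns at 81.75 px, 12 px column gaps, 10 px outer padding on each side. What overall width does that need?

1320.5 px

Adding margins, columns and gutters: 20 + 1144.5 + 156 = 1320.5 px.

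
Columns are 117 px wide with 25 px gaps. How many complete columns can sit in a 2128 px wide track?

15 columns

k columns need k·117 + (k−1)·25 = k·142 − 25.
k·142 − 25 ≤ 2128 → k ≤ 2153 / 142 ≈ 15.16, so k = 15.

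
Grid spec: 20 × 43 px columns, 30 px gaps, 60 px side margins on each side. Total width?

Layout = 2·60 + 20·43 + 19·30 = 120 + 860 + 570 = 1550 px.

1550 px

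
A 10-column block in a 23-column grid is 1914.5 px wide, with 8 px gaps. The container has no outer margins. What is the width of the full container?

1914.5 − 9·8 = 1842.5; ÷10 gives c = 184.25 px.
Total width: 23·184.25 + 22·8 = 4413.75 px.

4413.75 px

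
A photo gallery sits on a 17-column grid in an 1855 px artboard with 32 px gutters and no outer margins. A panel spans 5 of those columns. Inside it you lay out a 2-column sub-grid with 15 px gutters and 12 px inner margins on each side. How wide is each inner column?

242 px

17 columns + 16 gutters: 17c + 16·32 = 1855.
17c = 1855 − 512 = 1343, so c = 79 px.
5 columns plus 4 gutters: 395 + 128 = 523 px.
Inner content = 523 − 2·12 = 499 px.
499 − 1·15 = 484; ÷2 gives d = 242 px.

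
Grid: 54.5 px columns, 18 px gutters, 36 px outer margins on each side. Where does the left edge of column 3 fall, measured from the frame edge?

181 px

Before column 3: the margin + 2 columns + 2 gutters.
Offset = 36 + 2·(54.5 + 18) = 36 + 145 = 181 px.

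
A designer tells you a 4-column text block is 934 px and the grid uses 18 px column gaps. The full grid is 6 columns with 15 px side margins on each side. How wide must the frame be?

Subtracting 3 column gaps of 18 leaves 880 for 4 columns, so c = 220 px.
Frame = 2·15 + 6·220 + 5·18 = 30 + 1320 + 90 = 1440 px.

1440 px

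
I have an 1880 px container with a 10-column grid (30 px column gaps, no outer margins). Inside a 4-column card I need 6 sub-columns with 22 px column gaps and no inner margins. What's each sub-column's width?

104 px

Subtracting 9 column gaps of 30 leaves 1610 for 10 columns, so c = 161 px.
Span of 4: 4·161 + 3·30 = 644 + 90 = 734 px.
6 columns + 5 column gaps: 6d + 5·22 = 734.
6d = 734 − 110 = 624, so d = 104 px.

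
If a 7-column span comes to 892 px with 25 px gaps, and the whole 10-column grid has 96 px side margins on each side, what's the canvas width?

1477 px

Subtracting 6 gaps of 25 leaves 742 for 7 columns, so c = 106 px.
Total width: 2·96 + 10·106 + 9·25 = 1477 px.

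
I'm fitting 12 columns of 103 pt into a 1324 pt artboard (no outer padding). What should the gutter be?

8 pt

12 columns take 12·103 = 1236 pt; remaining 88 splits into 11 gutters.
g = 88 / 11 = 8 pt.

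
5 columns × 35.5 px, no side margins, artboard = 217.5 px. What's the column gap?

10 px

Columns use 177.5 px, leaving 40 px across 4 column gaps = 10 px each.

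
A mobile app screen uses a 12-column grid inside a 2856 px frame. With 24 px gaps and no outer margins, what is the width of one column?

Subtracting 11 gaps of 24 leaves 2592 for 12 columns, so c = 216 px.

216 px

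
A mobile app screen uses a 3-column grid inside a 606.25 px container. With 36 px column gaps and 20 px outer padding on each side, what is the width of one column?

Take off 40 px of margins, leaving 566.25 px.
3 columns + 2 column gaps: 3c + 2·36 = 566.25.
3c = 566.25 − 72 = 494.25, so c = 164.75 px.

164.75 px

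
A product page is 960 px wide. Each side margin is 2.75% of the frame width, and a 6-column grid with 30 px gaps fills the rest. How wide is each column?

Each margin = 2.75% of 960 = 26.4 px; content = 960 − 2·26.4 = 907.2 px.
Subtracting 5 gaps of 30 leaves 757.2 for 6 columns, so c = 126.2 px.

126.2 px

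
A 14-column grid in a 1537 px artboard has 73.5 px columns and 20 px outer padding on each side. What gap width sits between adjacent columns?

36 px

Take off 40 px of margins, leaving 1497 px.
14·73.5 + 13g = 1497 → 13g = 468 → g = 36 px.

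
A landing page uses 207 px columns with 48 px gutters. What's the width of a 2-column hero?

462 px

2 columns plus 1 gutter: 414 + 48 = 462 px.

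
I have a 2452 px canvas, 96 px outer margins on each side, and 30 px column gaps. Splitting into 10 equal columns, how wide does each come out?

Content width = 2452 − 2·96 = 2260 px.
10 columns + 9 column gaps: 10c + 9·30 = 2260.
10c = 2260 − 270 = 1990, so c = 199 px.

199 px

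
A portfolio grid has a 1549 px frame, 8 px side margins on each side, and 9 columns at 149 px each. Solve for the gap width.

Content width = 1549 − 2·8 = 1533 px.
9·149 + 8g = 1533 → 8g = 192 → g = 24 px.

24 px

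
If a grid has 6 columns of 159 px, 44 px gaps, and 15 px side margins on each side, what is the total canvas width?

Total width: 2·15 + 6·159 + 5·44 = 1204 px.

1204 px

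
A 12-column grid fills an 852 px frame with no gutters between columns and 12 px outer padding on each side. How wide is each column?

Take off 24 px of margins, leaving 828 px.
12c = 828 → c = 69 px.

69 px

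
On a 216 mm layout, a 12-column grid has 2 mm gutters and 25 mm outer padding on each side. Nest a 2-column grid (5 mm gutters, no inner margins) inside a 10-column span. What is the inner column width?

Outer content = 216 − 2·25 = 166 mm.
Subtracting 11 gutters of 2 leaves 144 for 12 columns, so c = 12 mm.
10 columns plus 9 gutters: 120 + 18 = 138 mm.
138 − 1·5 = 133; ÷2 gives d = 66.5 mm.

66.5 mm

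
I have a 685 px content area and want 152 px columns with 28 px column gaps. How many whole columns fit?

3 columns: 3·152 + 2·28 = 512 px ≤ 685.
4 columns: 692 px > 685. So 3.

3 columns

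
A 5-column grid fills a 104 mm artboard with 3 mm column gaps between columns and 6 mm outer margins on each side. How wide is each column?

16 mm

Subtract both margins: 104 − 2·6 = 92 mm.
5c + 4·3 = 92 → 5c = 80 → c = 16 mm.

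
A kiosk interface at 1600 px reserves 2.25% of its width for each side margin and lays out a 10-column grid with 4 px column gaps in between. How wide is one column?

Each margin = 2.25% of 1600 = 36 px; content = 1600 − 2·36 = 1528 px.
10c + 9·4 = 1528 → 10c = 1492 → c = 149.2 px.

149.2 px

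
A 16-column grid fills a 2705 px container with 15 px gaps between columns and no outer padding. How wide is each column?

2705 − 15·15 = 2480; ÷16 gives c = 155 px.

155 px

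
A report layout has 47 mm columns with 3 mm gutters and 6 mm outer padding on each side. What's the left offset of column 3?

106 mm

Column 3 starts at margin + 2·(column + gutter) = 6 + 2·50 = 106 mm.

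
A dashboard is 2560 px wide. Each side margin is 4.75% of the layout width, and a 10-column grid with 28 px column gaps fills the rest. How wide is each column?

2560 × (1 − 2·4.75%) = 2560 × 90.5% = 2316.8 px for the columns.
10 columns + 9 column gaps: 10c + 9·28 = 2316.8.
10c = 2316.8 − 252 = 2064.8, so c = 206.48 px.

206.48 px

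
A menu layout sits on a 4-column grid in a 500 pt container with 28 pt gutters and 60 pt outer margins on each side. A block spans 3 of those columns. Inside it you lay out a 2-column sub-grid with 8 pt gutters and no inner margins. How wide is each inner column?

Take off 120 pt of margins, leaving 380 pt.
380 − 3·28 = 296; ÷4 gives c = 74 pt.
Span of 3: 3·74 + 2·28 = 222 + 56 = 278 pt.
278 − 1·8 = 270; ÷2 gives d = 135 pt.

135 pt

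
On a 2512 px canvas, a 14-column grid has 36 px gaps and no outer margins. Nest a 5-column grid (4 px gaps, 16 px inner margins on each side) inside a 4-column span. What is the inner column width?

128.8 px

2512 − 13·36 = 2044; ÷14 gives c = 146 px.
4-column span = 4·146 + 3·36 = 692 px.
Inner content = 692 − 2·16 = 660 px.
Subtracting 4 gaps of 4 leaves 644 for 5 columns, so d = 128.8 px.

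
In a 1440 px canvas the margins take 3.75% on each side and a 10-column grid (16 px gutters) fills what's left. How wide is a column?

1440 × (1 − 2·3.75%) = 1440 × 92.5% = 1332 px for the columns.
Subtracting 9 gutters of 16 leaves 1188 for 10 columns, so c = 118.8 px.

118.8 px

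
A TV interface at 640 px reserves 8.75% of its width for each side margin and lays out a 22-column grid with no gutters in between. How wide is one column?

24 px

640 × (1 − 2·8.75%) = 640 × 82.5% = 528 px for the columns.
With no gutters, each column is 528/22 = 24 px.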